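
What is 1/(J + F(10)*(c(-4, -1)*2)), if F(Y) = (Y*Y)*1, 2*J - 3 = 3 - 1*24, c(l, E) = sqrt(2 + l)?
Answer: -9/80081 - 200*I*sqrt(2)/80081 ≈ -0.00011239 - 0.003532*I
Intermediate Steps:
J = -9 (J = 3/2 + (3 - 1*24)/2 = 3/2 + (3 - 24)/2 = 3/2 + (1/2)*(-21) = 3/2 - 21/2 = -9)
F(Y) = Y**2 (F(Y) = Y**2*1 = Y**2)
1/(J + F(10)*(c(-4, -1)*2)) = 1/(-9 + 10**2*(sqrt(2 - 4)*2)) = 1/(-9 + 100*(sqrt(-2)*2)) = 1/(-9 + 100*((I*sqrt(2))*2)) = 1/(-9 + 100*(2*I*sqrt(2))) = 1/(-9 + 200*I*sqrt(2))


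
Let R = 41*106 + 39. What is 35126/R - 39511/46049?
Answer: 1444261439/201924865 ≈ 7.1525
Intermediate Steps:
R = 4385 (R = 4346 + 39 = 4385)
35126/R - 39511/46049 = 35126/4385 - 39511/46049 = 1444261439/201924865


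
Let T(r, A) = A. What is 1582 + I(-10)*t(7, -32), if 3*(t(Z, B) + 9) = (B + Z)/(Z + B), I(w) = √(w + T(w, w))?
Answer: 1582 - 52*I*√5/3 ≈ 1582.0 - 38.758*I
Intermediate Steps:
I(w) = √2*√w (I(w) = √(w + w) = √(2*w) = √2*√w)
t(Z, B) = -26/3 (t(Z, B) = -9 + ((B + Z)/(Z + B))/3 = -9 + ((B + Z)/(B + Z))/3 = -9 + (⅓)*1 = -9 + ⅓ = -26/3)
1582 + I(-10)*t(7, -32) = 1582 + (√2*√(-10))*(-26/3) = 1582 + (√2*(I*√10))*(-26/3) = 1582 + (2*I*√5)*(-26/3) = 1582 - 52*I*√5/3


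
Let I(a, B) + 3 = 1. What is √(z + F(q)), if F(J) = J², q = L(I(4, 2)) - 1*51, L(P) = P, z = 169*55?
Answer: 2*√3026 ≈ 110.02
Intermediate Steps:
I(a, B) = -2 (I(a, B) = -3 + 1 = -2)
z = 9295
q = -53 (q = -2 - 1*51 = -2 - 51 = -53)
√(z + F(q)) = √(9295 + (-53)²) = √(9295 + 2809) = √12104 = 2*√3026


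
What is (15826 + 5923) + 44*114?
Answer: 26765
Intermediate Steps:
(15826 + 5923) + 44*114 = 21749 + 5016 = 26765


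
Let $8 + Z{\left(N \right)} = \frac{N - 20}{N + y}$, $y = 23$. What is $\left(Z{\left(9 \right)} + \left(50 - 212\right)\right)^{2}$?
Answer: $\frac{29713401}{1024} \approx 29017.0$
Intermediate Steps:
$Z{\left(N \right)} = -8 + \frac{-20 + N}{23 + N}$ ($Z{\left(N \right)} = -8 + \frac{N - 20}{N + 23} = -8 + \frac{-20 + N}{23 + N}$)
$\left(Z{\left(9 \right)} + \left(50 - 212\right)\right)^{2} = \left(\frac{-204 - 63}{23 + 9} + \left(50 - 212\right)\right)^{2} = \left(\frac{-204 - 63}{32} - 162\right)^{2} = \left(\frac{1}{32} \left(-267\right) - 162\right)^{2} = \left(- \frac{267}{32} - 162\right)^{2} = \left(- \frac{5451}{32}\right)^{2} = \frac{29713401}{1024}$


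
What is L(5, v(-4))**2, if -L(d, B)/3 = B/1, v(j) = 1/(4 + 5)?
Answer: 1/9 ≈ 0.11111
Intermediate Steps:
v(j) = 1/9
L(d, B) = -3*B (L(d, B) = -3*B/1 = -3*B)
L(5, v(-4))**2 = (-3*1/9)**2 = (-1/3)**2 = 1/9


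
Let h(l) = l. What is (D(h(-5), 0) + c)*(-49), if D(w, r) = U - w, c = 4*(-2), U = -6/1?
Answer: 441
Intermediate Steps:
U = -6 (U = -6*1 = -6)
c = -8
D(w, r) = -6 - w
(D(h(-5), 0) + c)*(-49) = ((-6 - 1*(-5)) - 8)*(-49) = ((-6 + 5) - 8)*(-49) = (-1 - 8)*(-49) = -9*(-49) = 441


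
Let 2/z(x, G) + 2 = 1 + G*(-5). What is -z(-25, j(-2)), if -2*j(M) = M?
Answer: ⅓ ≈ 0.33333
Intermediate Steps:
j(M) = -M/2
z(x, G) = 2/(-1 - 5*G) (z(x, G) = 2/(-2 + (1 + G*(-5))) = 2/(-2 + (1 - 5*G)) = 2/(-1 - 5*G))
-z(-25, j(-2)) = -(-2)/(1 + 5*(-½*(-2))) = -(-2)/(1 + 5*1) = -(-2)/(1 + 5) = -(-2)/6 = -1*(-⅓) = ⅓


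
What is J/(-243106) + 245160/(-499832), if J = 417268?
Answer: -16760235371/7594509887 ≈ -2.2069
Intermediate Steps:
J/(-243106) + 245160/(-499832) = 417268/(-243106) + 245160/(-499832) = 417268*(-1/243106) + 245160*(-1/499832) = -208634/121553 - 30645/62479 = -16760235371/7594509887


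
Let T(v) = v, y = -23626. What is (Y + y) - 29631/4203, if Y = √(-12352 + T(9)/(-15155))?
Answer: -33109903/1401 + 53*I*√1009944355/15155 ≈ -23633.0 + 111.14*I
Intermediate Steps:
Y = 53*I*√1009944355/15155 (Y = √(-12352 + 9/(-15155)) = √(-12352 + 9*(-1/15155)) = √(-12352 - 9/15155) = √(-187194569/15155) = 53*I*√1009944355/15155 ≈ 111.14*I)
(Y + y) - 29631/4203 = (53*I*√1009944355/15155 - 23626) - 29631/4203 = (-23626 + 53*I*√1009944355/15155) - 29631*1/4203 = (-23626 + 53*I*√1009944355/15155) - 9877/1401 = -33109903/1401 + 53*I*√1009944355/15155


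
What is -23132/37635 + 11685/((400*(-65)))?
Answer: -3203683/3010800 ≈ -1.0641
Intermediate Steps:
-23132/37635 + 11685/((400*(-65))) = -23132*1/37635 + 11685/(-26000) = -23132/37635 + 11685*(-1/26000) = -23132/37635 - 2337/5200 = -3203683/3010800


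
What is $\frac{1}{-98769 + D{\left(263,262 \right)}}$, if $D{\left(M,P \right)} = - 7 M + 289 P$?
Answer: $- \frac{1}{24892} \approx -4.0174 \cdot 10^{-5}$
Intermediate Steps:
$\frac{1}{-98769 + D{\left(263,262 \right)}} = \frac{1}{-98769 + \left(\left(-7\right) 263 + 289 \cdot 262\right)} = \frac{1}{-98769 + \left(-1841 + 75718\right)} = \frac{1}{-98769 + 73877} = \frac{1}{-24892} = - \frac{1}{24892}$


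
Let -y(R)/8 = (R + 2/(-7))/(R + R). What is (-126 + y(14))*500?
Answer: -3183000/49 ≈ -64959.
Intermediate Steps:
y(R) = -4*(-2/7 + R)/R (y(R) = -8*(R + 2/(-7))/(R + R) = -8*(R + 2*(-⅐))/(2*R) = -8*(R - 2/7)*1/(2*R) = -8*(-2/7 + R)*1/(2*R) = -4*(-2/7 + R)/R)
(-126 + y(14))*500 = (-126 + (-4 + (8/7)/14))*500 = (-126 + (-4 + (8/7)*(1/14)))*500 = (-126 + (-4 + 4/49))*500 = (-126 - 192/49)*500 = -6366/49*500 = -3183000/49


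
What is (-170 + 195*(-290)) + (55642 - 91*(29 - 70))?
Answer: 2653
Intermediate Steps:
(-170 + 195*(-290)) + (55642 - 91*(29 - 70)) = (-170 - 56550) + (55642 - 91*(-41)) = -56720 + (55642 - 1*(-3731)) = -56720 + (55642 + 3731) = -56720 + 59373 = 2653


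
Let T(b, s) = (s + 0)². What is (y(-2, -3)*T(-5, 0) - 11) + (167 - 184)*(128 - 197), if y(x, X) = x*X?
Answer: 1162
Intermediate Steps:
T(b, s) = s²
y(x, X) = X*x
(y(-2, -3)*T(-5, 0) - 11) + (167 - 184)*(128 - 197) = (-3*(-2)*0² - 11) + (167 - 184)*(128 - 197) = (6*0 - 11) - 17*(-69) = (0 - 11) + 1173 = -11 + 1173 = 1162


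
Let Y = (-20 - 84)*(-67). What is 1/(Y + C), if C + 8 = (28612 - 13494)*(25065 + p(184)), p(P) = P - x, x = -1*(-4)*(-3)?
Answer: 1/381902758 ≈ 2.6185e-9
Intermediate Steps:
x = -12 (x = 4*(-3) = -12)
p(P) = 12 + P (p(P) = P - 1*(-12) = P + 12 = 12 + P)
C = 381895790 (C = -8 + (28612 - 13494)*(25065 + (12 + 184)) = -8 + 15118*(25065 + 196) = -8 + 15118*25261 = -8 + 381895798 = 381895790)
Y = 6968 (Y = -104*(-67) = 6968)
1/(Y + C) = 1/(6968 + 381895790) = 1/381902758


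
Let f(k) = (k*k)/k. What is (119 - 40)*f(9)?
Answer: 711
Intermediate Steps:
f(k) = k (f(k) = k²/k = k)
(119 - 40)*f(9) = (119 - 40)*9 = 79*9 = 711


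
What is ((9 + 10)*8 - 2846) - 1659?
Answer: -4353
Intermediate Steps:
((9 + 10)*8 - 2846) - 1659 = (19*8 - 2846) - 1659 = (152 - 2846) - 1659 = -2694 - 1659 = -4353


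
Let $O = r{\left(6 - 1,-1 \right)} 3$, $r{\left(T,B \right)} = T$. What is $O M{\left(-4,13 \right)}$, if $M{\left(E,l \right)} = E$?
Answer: $-60$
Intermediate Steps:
$O = 15$ ($O = \left(6 - 1\right) 3 = 5 \cdot 3 = 15$)
$O M{\left(-4,13 \right)} = 15 \left(-4\right) = -60$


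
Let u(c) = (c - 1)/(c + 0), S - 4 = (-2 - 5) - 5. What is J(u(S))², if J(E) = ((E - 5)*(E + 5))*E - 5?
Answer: 263445361/262144 ≈ 1005.0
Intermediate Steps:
S = -8 (S = 4 + ((-2 - 5) - 5) = 4 + (-7 - 5) = 4 - 12 = -8)
u(c) = (-1 + c)/c
J(E) = -5 + E*(-5 + E)*(5 + E) (J(E) = ((-5 + E)*(5 + E))*E - 5 = E*(-5 + E)*(5 + E) - 5 = -5 + E*(-5 + E)*(5 + E))
J(u(S))² = (-5 + ((-1 - 8)/(-8))³ - 25*(-1 - 8)/(-8))² = (-5 + (-⅛*(-9))³ - (-25)*(-9)/8)² = (-5 + (9/8)³ - 25*9/8)² = (-5 + 729/512 - 225/8)² = (-16231/512)² = 263445361/262144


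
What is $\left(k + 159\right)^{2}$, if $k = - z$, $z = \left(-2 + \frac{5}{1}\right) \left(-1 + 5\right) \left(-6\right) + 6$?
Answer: $50625$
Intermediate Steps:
$z = -66$ ($z = \left(-2 + 5 \cdot 1\right) 4 \left(-6\right) + 6 = \left(-2 + 5\right) 4 \left(-6\right) + 6 = 3 \cdot 4 \left(-6\right) + 6 = 12 \left(-6\right) + 6 = -72 + 6 = -66$)
$k = 66$ ($k = \left(-1\right) \left(-66\right) = 66$)
$\left(k + 159\right)^{2} = \left(66 + 159\right)^{2} = 225^{2} = 50625$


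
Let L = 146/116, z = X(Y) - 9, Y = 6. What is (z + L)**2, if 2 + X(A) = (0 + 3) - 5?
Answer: 463761/3364 ≈ 137.86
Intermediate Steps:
X(A) = -4 (X(A) = -2 + ((0 + 3) - 5) = -2 + (3 - 5) = -2 - 2 = -4)
z = -13 (z = -4 - 9 = -13)
L = 73/58 (L = 146*(1/116) = 73/58 ≈ 1.2586)
(z + L)**2 = (-13 + 73/58)**2 = (-681/58)**2 = 463761/3364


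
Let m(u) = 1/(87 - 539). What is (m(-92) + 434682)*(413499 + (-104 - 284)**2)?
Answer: 110821060811309/452 ≈ 2.4518e+11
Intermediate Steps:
m(u) = -1/452 (m(u) = 1/(-452) = -1/452)
(m(-92) + 434682)*(413499 + (-104 - 284)**2) = (-1/452 + 434682)*(413499 + (-104 - 284)**2) = 196476263*(413499 + (-388)**2)/452 = 196476263*(413499 + 150544)/452 = (196476263/452)*564043 = 110821060811309/452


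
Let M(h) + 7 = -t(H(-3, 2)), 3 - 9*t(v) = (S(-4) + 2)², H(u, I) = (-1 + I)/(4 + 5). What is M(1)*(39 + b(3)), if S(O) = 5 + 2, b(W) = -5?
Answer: 170/3 ≈ 56.667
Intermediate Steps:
S(O) = 7
H(u, I) = -⅑ + I/9 (H(u, I) = (-1 + I)/9 = (-1 + I)*(⅑) = -⅑ + I/9)
t(v) = -26/3 (t(v) = ⅓ - (7 + 2)²/9 = ⅓ - ⅑*9² = ⅓ - ⅑*81 = ⅓ - 9 = -26/3)
M(h) = 5/3 (M(h) = -7 - 1*(-26/3) = -7 + 26/3 = 5/3)
M(1)*(39 + b(3)) = 5*(39 - 5)/3 = (5/3)*34 = 170/3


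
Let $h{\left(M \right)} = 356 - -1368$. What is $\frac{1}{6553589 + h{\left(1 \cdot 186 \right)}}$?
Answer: $\frac{1}{6555313} \approx 1.5255 \cdot 10^{-7}$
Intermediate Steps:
$h{\left(M \right)} = 1724$ ($h{\left(M \right)} = 356 + 1368 = 1724$)
$\frac{1}{6553589 + h{\left(1 \cdot 186 \right)}} = \frac{1}{6553589 + 1724} = \frac{1}{6555313}$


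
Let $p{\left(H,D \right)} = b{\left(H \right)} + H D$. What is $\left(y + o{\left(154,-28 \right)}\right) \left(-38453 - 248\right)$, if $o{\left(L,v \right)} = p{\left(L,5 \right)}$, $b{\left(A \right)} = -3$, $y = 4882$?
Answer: $-218621949$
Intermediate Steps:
$p{\left(H,D \right)} = -3 + D H$ ($p{\left(H,D \right)} = -3 + H D = -3 + D H$)
$o{\left(L,v \right)} = -3 + 5 L$
$\left(y + o{\left(154,-28 \right)}\right) \left(-38453 - 248\right) = \left(4882 + \left(-3 + 5 \cdot 154\right)\right) \left(-38453 - 248\right) = \left(4882 + \left(-3 + 770\right)\right) \left(-38453 - 248\right) = \left(4882 + 767\right) \left(-38453 - 248\right) = 5649 \left(-38701\right) = -218621949$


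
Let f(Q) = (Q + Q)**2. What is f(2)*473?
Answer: 7568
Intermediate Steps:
f(Q) = 4*Q**2 (f(Q) = (2*Q)**2 = 4*Q**2)
f(2)*473 = (4*2**2)*473 = (4*4)*473 = 16*473 = 7568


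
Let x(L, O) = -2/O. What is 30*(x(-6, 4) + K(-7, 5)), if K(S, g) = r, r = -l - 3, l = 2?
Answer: -165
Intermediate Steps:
r = -5 (r = -1*2 - 3 = -2 - 3 = -5)
K(S, g) = -5
30*(x(-6, 4) + K(-7, 5)) = 30*(-2/4 - 5) = 30*(-2*¼ - 5) = 30*(-½ - 5) = 30*(-11/2) = -165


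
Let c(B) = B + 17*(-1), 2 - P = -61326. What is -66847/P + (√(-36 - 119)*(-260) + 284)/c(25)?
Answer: 2110297/61328 - 65*I*√155/2 ≈ 34.41 - 404.62*I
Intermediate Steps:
P = 61328 (P = 2 - 1*(-61326) = 2 + 61326 = 61328)
c(B) = -17 + B (c(B) = B - 17 = -17 + B)
-66847/P + (√(-36 - 119)*(-260) + 284)/c(25) = -66847/61328 + (√(-36 - 119)*(-260) + 284)/(-17 + 25) = -66847*1/61328 + (√(-155)*(-260) + 284)/8 = -66847/61328 + ((I*√155)*(-260) + 284)*(⅛) = -66847/61328 + (-260*I*√155 + 284)*(⅛) = -66847/61328 + (284 - 260*I*√155)*(⅛) = -66847/61328 + (71/2 - 65*I*√155/2) = 2110297/61328 - 65*I*√155/2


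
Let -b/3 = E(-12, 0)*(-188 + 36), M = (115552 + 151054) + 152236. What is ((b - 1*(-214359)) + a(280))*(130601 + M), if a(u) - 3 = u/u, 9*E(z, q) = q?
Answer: 117780249809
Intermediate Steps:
E(z, q) = q/9
M = 418842 (M = 266606 + 152236 = 418842)
a(u) = 4 (a(u) = 3 + u/u = 3 + 1 = 4)
b = 0 (b = -3*(⅑)*0*(-188 + 36) = -0*(-152) = -3*0 = 0)
((b - 1*(-214359)) + a(280))*(130601 + M) = ((0 - 1*(-214359)) + 4)*(130601 + 418842) = ((0 + 214359) + 4)*549443 = (214359 + 4)*549443 = 214363*549443 = 117780249809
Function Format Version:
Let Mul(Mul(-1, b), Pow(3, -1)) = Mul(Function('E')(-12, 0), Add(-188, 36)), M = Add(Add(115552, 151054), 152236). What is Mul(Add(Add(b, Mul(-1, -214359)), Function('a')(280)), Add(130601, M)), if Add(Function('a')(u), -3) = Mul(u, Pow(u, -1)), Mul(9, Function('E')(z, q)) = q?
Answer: 117780249809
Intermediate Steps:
Function('E')(z, q) = Mul(Rational(1, 9), q)
M = 418842 (M = Add(266606, 152236) = 418842)
Function('a')(u) = 4 (Function('a')(u) = Add(3, Mul(u, Pow(u, -1))) = Add(3, 1) = 4)
b = 0 (b = Mul(-3, Mul(Mul(Rational(1, 9), 0), Add(-188, 36))) = Mul(-3, Mul(0, -152)) = Mul(-3, 0) = 0)
Mul(Add(Add(b, Mul(-1, -214359)), Function('a')(280)), Add(130601, M)) = Mul(Add(Add(0, Mul(-1, -214359)), 4), Add(130601, 418842)) = Mul(Add(Add(0, 214359), 4), 549443) = Mul(Add(214359, 4), 549443) = Mul(214363, 549443) = 117780249809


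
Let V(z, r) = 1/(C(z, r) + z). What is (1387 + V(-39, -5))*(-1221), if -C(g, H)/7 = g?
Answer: -132095513/78 ≈ -1.6935e+6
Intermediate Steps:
C(g, H) = -7*g
V(z, r) = -1/(6*z) (V(z, r) = 1/(-7*z + z) = 1/(-6*z) = -1/(6*z))
(1387 + V(-39, -5))*(-1221) = (1387 - ⅙/(-39))*(-1221) = (1387 - ⅙*(-1/39))*(-1221) = (1387 + 1/234)*(-1221) = (324559/234)*(-1221) = -132095513/78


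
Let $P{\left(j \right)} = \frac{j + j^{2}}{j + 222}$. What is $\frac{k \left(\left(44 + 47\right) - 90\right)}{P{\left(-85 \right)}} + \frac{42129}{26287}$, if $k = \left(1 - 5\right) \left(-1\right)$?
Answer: $\frac{78801584}{46922295} \approx 1.6794$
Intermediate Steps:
$k = 4$ ($k = \left(-4\right) \left(-1\right) = 4$)
$P{\left(j \right)} = \frac{j + j^{2}}{222 + j}$
$\frac{k \left(\left(44 + 47\right) - 90\right)}{P{\left(-85 \right)}} + \frac{42129}{26287} = \frac{4 \left(\left(44 + 47\right) - 90\right)}{\left(-85\right) \frac{1}{222 - 85} \left(1 - 85\right)} + \frac{42129}{26287} = \frac{4 \left(91 - 90\right)}{\left(-85\right) \frac{1}{137} \left(-84\right)} + 42129 \cdot \frac{1}{26287} = \frac{4 \cdot 1}{\left(-85\right) \frac{1}{137} \left(-84\right)} + \frac{42129}{26287} = \frac{4}{\frac{7140}{137}} + \frac{42129}{26287} = 4 \cdot \frac{137}{7140} + \frac{42129}{26287} = \frac{137}{1785} + \frac{42129}{26287} = \frac{78801584}{46922295}$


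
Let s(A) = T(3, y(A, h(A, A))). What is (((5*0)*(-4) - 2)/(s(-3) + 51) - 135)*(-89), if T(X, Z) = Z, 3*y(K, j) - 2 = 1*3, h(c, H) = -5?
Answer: 949452/79 ≈ 12018.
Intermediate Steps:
y(K, j) = 5/3 (y(K, j) = ⅔ + (1*3)/3 = ⅔ + (⅓)*3 = ⅔ + 1 = 5/3)
s(A) = 5/3
(((5*0)*(-4) - 2)/(s(-3) + 51) - 135)*(-89) = (((5*0)*(-4) - 2)/(5/3 + 51) - 135)*(-89) = ((0*(-4) - 2)/(158/3) - 135)*(-89) = ((0 - 2)*(3/158) - 135)*(-89) = (-2*3/158 - 135)*(-89) = (-3/79 - 135)*(-89) = -10668/79*(-89) = 949452/79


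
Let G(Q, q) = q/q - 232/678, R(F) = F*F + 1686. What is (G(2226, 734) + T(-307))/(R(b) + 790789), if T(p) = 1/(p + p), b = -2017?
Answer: 136583/1011748583544 ≈ 1.3500e-7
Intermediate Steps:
R(F) = 1686 + F² (R(F) = F² + 1686 = 1686 + F²)
G(Q, q) = 223/339 (G(Q, q) = 1 - 232*1/678 = 1 - 116/339 = 223/339)
T(p) = 1/(2*p)
(G(2226, 734) + T(-307))/(R(b) + 790789) = (223/339 + (½)/(-307))/((1686 + (-2017)²) + 790789) = (223/339 + (½)*(-1/307))/((1686 + 4068289) + 790789) = (223/339 - 1/614)/(4069975 + 790789) = (136583/208146)/4860764 = (136583/208146)*(1/4860764) = 136583/1011748583544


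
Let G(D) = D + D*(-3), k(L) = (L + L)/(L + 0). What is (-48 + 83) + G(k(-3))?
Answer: 31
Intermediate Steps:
k(L) = 2 (k(L) = (2*L)/L = 2)
G(D) = -2*D (G(D) = D - 3*D = -2*D)
(-48 + 83) + G(k(-3)) = (-48 + 83) - 2*2 = 35 - 4 = 31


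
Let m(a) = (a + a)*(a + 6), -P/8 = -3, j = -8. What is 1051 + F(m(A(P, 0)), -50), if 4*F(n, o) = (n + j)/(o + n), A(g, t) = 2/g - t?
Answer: 14828011/14108 ≈ 1051.0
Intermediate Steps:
P = 24 (P = -8*(-3) = 24)
A(g, t) = -t + 2/g
m(a) = 2*a*(6 + a) (m(a) = (2*a)*(6 + a) = 2*a*(6 + a))
F(n, o) = (-8 + n)/(4*(n + o)) (F(n, o) = ((n - 8)/(o + n))/4 = ((-8 + n)/(n + o))/4 = (-8 + n)/(4*(n + o)))
1051 + F(m(A(P, 0)), -50) = 1051 + (-2 + (2*(-1*0 + 2/24)*(6 + (-1*0 + 2/24)))/4)/(2*(-1*0 + 2/24)*(6 + (-1*0 + 2/24)) - 50) = 1051 + (-2 + (2*(0 + 2*(1/24))*(6 + (0 + 2*(1/24))))/4)/(2*(0 + 2*(1/24))*(6 + (0 + 2*(1/24))) - 50) = 1051 + (-2 + (2*(0 + 1/12)*(6 + (0 + 1/12)))/4)/(2*(0 + 1/12)*(6 + (0 + 1/12)) - 50) = 1051 + (-2 + (2*(1/12)*(6 + 1/12))/4)/(2*(1/12)*(6 + 1/12) - 50) = 1051 + (-2 + (2*(1/12)*(73/12))/4)/(2*(1/12)*(73/12) - 50) = 1051 + (-2 + (¼)*(73/72))/(73/72 - 50) = 1051 + (-2 + 73/288)/(-3527/72) = 1051 - 72/3527*(-503/288) = 1051 + 503/14108 = 14828011/14108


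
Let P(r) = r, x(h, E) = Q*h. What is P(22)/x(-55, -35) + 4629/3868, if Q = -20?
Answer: 117659/96700 ≈ 1.2167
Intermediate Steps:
x(h, E) = -20*h
P(22)/x(-55, -35) + 4629/3868 = 22/((-20*(-55))) + 4629/3868 = 22/1100 + 4629*(1/3868) = 22*(1/1100) + 4629/3868 = 1/50 + 4629/3868 = 117659/96700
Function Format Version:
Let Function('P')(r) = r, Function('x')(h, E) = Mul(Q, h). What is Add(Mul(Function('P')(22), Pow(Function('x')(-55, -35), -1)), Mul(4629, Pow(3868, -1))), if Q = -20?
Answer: Rational(117659, 96700) ≈ 1.2167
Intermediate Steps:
Function('x')(h, E) = Mul(-20, h)
Add(Mul(Function('P')(22), Pow(Function('x')(-55, -35), -1)), Mul(4629, Pow(3868, -1))) = Add(Mul(22, Pow(Mul(-20, -55), -1)), Mul(4629, Pow(3868, -1))) = Add(Mul(22, Pow(1100, -1)), Mul(4629, Rational(1, 3868))) = Add(Mul(22, Rational(1, 1100)), Rational(4629, 3868)) = Add(Rational(1, 50), Rational(4629, 3868)) = Rational(117659, 96700)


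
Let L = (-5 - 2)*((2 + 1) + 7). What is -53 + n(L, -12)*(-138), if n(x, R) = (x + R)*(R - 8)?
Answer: -226373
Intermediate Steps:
L = -70 (L = -7*(3 + 7) = -7*10 = -70)
n(x, R) = (-8 + R)*(R + x) (n(x, R) = (R + x)*(-8 + R) = (-8 + R)*(R + x))
-53 + n(L, -12)*(-138) = -53 + ((-12)**2 - 8*(-12) - 8*(-70) - 12*(-70))*(-138) = -53 + (144 + 96 + 560 + 840)*(-138) = -53 + 1640*(-138) = -53 - 226320 = -226373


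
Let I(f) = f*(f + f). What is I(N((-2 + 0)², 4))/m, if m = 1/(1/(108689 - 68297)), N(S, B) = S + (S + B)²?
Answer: 68/297 ≈ 0.22896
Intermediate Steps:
N(S, B) = S + (B + S)²
I(f) = 2*f² (I(f) = f*(2*f) = 2*f²)
m = 40392 (m = 1/(1/40392) = 40392)
I(N((-2 + 0)², 4))/m = (2*((-2 + 0)² + (4 + (-2 + 0)²)²)²)/40392 = (2*((-2)² + (4 + (-2)²)²)²)*(1/40392) = (2*(4 + (4 + 4)²)²)*(1/40392) = (2*(4 + 8²)²)*(1/40392) = (2*(4 + 64)²)*(1/40392) = (2*68²)*(1/40392) = (2*4624)*(1/40392) = 9248*(1/40392) = 68/297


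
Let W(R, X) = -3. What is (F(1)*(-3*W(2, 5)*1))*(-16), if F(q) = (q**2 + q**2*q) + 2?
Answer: -576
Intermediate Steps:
F(q) = 2 + q**2 + q**3 (F(q) = (q**2 + q**3) + 2 = 2 + q**2 + q**3)
(F(1)*(-3*W(2, 5)*1))*(-16) = ((2 + 1**2 + 1**3)*(-3*(-3)*1))*(-16) = ((2 + 1 + 1)*(9*1))*(-16) = (4*9)*(-16) = 36*(-16) = -576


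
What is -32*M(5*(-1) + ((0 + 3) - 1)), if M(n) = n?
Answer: 96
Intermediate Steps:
-32*M(5*(-1) + ((0 + 3) - 1)) = -32*(5*(-1) + ((0 + 3) - 1)) = -32*(-5 + (3 - 1)) = -32*(-5 + 2) = -32*(-3) = 96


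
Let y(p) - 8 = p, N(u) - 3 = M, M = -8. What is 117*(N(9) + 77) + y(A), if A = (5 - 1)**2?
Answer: 8448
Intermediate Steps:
N(u) = -5 (N(u) = 3 - 8 = -5)
A = 16 (A = 4**2 = 16)
y(p) = 8 + p
117*(N(9) + 77) + y(A) = 117*(-5 + 77) + (8 + 16) = 117*72 + 24 = 8424 + 24 = 8448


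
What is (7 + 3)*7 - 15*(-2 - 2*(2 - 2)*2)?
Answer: 100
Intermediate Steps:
(7 + 3)*7 - 15*(-2 - 2*(2 - 2)*2) = 10*7 - 15*(-2 - 0*2) = 70 - 15*(-2 - 2*0) = 70 - 15*(-2 + 0) = 70 - 15*(-2) = 70 + 30 = 100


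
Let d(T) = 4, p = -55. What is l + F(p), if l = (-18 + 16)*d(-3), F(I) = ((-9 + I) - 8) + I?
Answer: -135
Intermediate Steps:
F(I) = -17 + 2*I (F(I) = (-17 + I) + I = -17 + 2*I)
l = -8 (l = (-18 + 16)*4 = -2*4 = -8)
l + F(p) = -8 + (-17 + 2*(-55)) = -8 + (-17 - 110) = -8 - 127 = -135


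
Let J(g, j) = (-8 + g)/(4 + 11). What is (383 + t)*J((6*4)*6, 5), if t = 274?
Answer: 29784/5 ≈ 5956.8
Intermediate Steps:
J(g, j) = -8/15 + g/15 (J(g, j) = (-8 + g)/15 = (-8 + g)*(1/15) = -8/15 + g/15)
(383 + t)*J((6*4)*6, 5) = (383 + 274)*(-8/15 + ((6*4)*6)/15) = 657*(-8/15 + (24*6)/15) = 657*(-8/15 + (1/15)*144) = 657*(-8/15 + 48/5) = 657*(136/15) = 29784/5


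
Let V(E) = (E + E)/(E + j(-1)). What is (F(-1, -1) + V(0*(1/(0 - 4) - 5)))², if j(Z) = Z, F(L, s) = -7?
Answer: 49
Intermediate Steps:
V(E) = 2*E/(-1 + E) (V(E) = (E + E)/(E - 1) = (2*E)/(-1 + E) = 2*E/(-1 + E))
(F(-1, -1) + V(0*(1/(0 - 4) - 5)))² = (-7 + 2*(0*(1/(0 - 4) - 5))/(-1 + 0*(1/(0 - 4) - 5)))² = (-7 + 2*(0*(1/(-4) - 5))/(-1 + 0*(1/(-4) - 5)))² = (-7 + 2*(0*(-¼ - 5))/(-1 + 0*(-¼ - 5)))² = (-7 + 2*(0*(-21/4))/(-1 + 0*(-21/4)))² = (-7 + 2*0/(-1 + 0))² = (-7 + 2*0/(-1))² = (-7 + 2*0*(-1))² = (-7 + 0)² = (-7)² = 49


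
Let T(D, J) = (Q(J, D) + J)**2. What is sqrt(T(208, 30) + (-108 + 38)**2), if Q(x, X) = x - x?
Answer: 10*sqrt(58) ≈ 76.158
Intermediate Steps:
Q(x, X) = 0
T(D, J) = J**2 (T(D, J) = (0 + J)**2 = J**2)
sqrt(T(208, 30) + (-108 + 38)**2) = sqrt(30**2 + (-108 + 38)**2) = sqrt(900 + (-70)**2) = sqrt(900 + 4900) = sqrt(5800) = 10*sqrt(58)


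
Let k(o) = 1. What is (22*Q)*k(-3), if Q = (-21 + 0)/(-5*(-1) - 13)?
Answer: 231/4 ≈ 57.750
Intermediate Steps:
Q = 21/8 (Q = -21/(5 - 13) = -21/(-8) = -21*(-1/8) = 21/8 ≈ 2.6250)
(22*Q)*k(-3) = (22*(21/8))*1 = (231/4)*1 = 231/4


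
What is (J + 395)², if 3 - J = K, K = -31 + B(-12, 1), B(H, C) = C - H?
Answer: 173056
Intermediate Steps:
K = -18 (K = -31 + (1 - 1*(-12)) = -31 + (1 + 12) = -31 + 13 = -18)
J = 21 (J = 3 - 1*(-18) = 3 + 18 = 21)
(J + 395)² = (21 + 395)² = 416² = 173056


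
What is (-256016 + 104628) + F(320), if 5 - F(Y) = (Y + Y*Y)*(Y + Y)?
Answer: -65892183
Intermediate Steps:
F(Y) = 5 - 2*Y*(Y + Y²) (F(Y) = 5 - (Y + Y*Y)*(Y + Y) = 5 - (Y + Y²)*2*Y = 5 - 2*Y*(Y + Y²))
(-256016 + 104628) + F(320) = (-256016 + 104628) + (5 - 2*320² - 2*320³) = -151388 + (5 - 2*102400 - 2*32768000) = -151388 + (5 - 204800 - 65536000) = -151388 - 65740795 = -65892183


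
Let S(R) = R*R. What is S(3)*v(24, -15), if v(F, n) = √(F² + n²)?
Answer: 27*√89 ≈ 254.72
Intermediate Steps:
S(R) = R²
S(3)*v(24, -15) = 3²*√(24² + (-15)²) = 9*√(576 + 225) = 9*√801 = 9*(3*√89) = 27*√89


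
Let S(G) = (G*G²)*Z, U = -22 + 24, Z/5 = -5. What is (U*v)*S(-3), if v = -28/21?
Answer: -1800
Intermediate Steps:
Z = -25 (Z = 5*(-5) = -25)
U = 2
v = -4/3 (v = -28*1/21 = -4/3 ≈ -1.3333)
S(G) = -25*G³ (S(G) = (G*G²)*(-25) = G³*(-25) = -25*G³)
(U*v)*S(-3) = (2*(-4/3))*(-25*(-3)³) = -(-200)*(-27)/3 = -8/3*675 = -1800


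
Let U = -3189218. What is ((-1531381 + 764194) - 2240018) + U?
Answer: -6196423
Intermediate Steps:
((-1531381 + 764194) - 2240018) + U = ((-1531381 + 764194) - 2240018) - 3189218 = (-767187 - 2240018) - 3189218 = -3007205 - 3189218 = -6196423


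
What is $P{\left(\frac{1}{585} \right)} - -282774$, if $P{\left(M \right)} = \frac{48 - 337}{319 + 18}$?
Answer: $\frac{95294549}{337} \approx 2.8277 \cdot 10^{5}$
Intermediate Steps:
$P{\left(M \right)} = - \frac{289}{337}$
$P{\left(\frac{1}{585} \right)} - -282774 = - \frac{289}{337} - -282774 = - \frac{289}{337} + 282774 = \frac{95294549}{337}$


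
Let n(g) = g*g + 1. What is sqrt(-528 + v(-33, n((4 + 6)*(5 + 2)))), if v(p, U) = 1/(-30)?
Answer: I*sqrt(475230)/30 ≈ 22.979*I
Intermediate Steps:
n(g) = 1 + g**2 (n(g) = g**2 + 1 = 1 + g**2)
v(p, U) = -1/30
sqrt(-528 + v(-33, n((4 + 6)*(5 + 2)))) = sqrt(-528 - 1/30) = sqrt(-15841/30) = I*sqrt(475230)/30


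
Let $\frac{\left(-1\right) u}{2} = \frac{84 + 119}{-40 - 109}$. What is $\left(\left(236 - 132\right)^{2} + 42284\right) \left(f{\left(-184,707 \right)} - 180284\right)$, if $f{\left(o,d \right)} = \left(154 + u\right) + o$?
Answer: $- \frac{1426604778000}{149} \approx -9.5745 \cdot 10^{9}$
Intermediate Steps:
$u = \frac{406}{149}$ ($u = - 2 \frac{84 + 119}{-40 - 109} = - 2 \frac{203}{-149} = - 2 \cdot 203 \left(- \frac{1}{149}\right) = \left(-2\right) \left(- \frac{203}{149}\right) = \frac{406}{149} \approx 2.7248$)
$f{\left(o,d \right)} = \frac{23352}{149} + o$ ($f{\left(o,d \right)} = \left(154 + \frac{406}{149}\right) + o = \frac{23352}{149} + o$)
$\left(\left(236 - 132\right)^{2} + 42284\right) \left(f{\left(-184,707 \right)} - 180284\right) = \left(\left(236 - 132\right)^{2} + 42284\right) \left(\left(\frac{23352}{149} - 184\right) - 180284\right) = \left(104^{2} + 42284\right) \left(- \frac{4064}{149} - 180284\right) = \left(10816 + 42284\right) \left(- \frac{26866380}{149}\right) = 53100 \left(- \frac{26866380}{149}\right) = - \frac{1426604778000}{149}$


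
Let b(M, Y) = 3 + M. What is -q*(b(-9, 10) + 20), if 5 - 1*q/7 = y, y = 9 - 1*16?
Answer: -1176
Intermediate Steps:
y = -7 (y = 9 - 16 = -7)
q = 84 (q = 35 - 7*(-7) = 35 + 49 = 84)
-q*(b(-9, 10) + 20) = -84*((3 - 9) + 20) = -84*(-6 + 20) = -84*14 = -1*1176 = -1176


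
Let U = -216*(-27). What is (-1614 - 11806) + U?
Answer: -7588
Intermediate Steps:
U = 5832
(-1614 - 11806) + U = (-1614 - 11806) + 5832 = -13420 + 5832 = -7588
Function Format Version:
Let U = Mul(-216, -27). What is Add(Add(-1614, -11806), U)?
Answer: -7588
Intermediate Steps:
U = 5832
Add(Add(-1614, -11806), U) = Add(Add(-1614, -11806), 5832) = Add(-13420, 5832) = -7588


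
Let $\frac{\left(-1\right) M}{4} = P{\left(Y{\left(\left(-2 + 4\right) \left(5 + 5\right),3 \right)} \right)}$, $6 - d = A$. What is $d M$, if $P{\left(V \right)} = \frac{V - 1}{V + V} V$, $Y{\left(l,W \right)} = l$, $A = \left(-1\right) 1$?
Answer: $-266$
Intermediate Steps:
$A = -1$
$d = 7$ ($d = 6 - -1 = 6 + 1 = 7$)
$P{\left(V \right)} = - \frac{1}{2} + \frac{V}{2}$ ($P{\left(V \right)} = \frac{-1 + V}{2 V} V = - \frac{1}{2} + \frac{V}{2}$)
$M = -38$ ($M = - 4 \left(- \frac{1}{2} + \frac{\left(-2 + 4\right) \left(5 + 5\right)}{2}\right) = - 4 \left(- \frac{1}{2} + \frac{2 \cdot 10}{2}\right) = - 4 \left(- \frac{1}{2} + \frac{1}{2} \cdot 20\right) = - 4 \left(- \frac{1}{2} + 10\right) = \left(-4\right) \frac{19}{2} = -38$)
$d M = 7 \left(-38\right) = -266$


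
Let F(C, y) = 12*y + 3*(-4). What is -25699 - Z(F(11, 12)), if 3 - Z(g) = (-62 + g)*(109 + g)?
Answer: -8832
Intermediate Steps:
F(C, y) = -12 + 12*y (F(C, y) = 12*y - 12 = -12 + 12*y)
Z(g) = 3 - (-62 + g)*(109 + g)
-25699 - Z(F(11, 12)) = -25699 - (6761 - (-12 + 12*12)² - 47*(-12 + 12*12)) = -25699 - (6761 - (-12 + 144)² - 47*(-12 + 144)) = -25699 - (6761 - 1*132² - 47*132) = -25699 - (6761 - 1*17424 - 6204) = -25699 - (6761 - 17424 - 6204) = -25699 - 1*(-16867) = -25699 + 16867 = -8832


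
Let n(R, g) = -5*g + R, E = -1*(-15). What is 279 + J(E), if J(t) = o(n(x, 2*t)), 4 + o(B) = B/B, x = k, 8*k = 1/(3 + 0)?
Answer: 276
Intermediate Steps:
E = 15
k = 1/24 (k = 1/(8*(3 + 0)) = (⅛)/3 = (⅛)*(⅓) = 1/24 ≈ 0.041667)
x = 1/24 ≈ 0.041667
n(R, g) = R - 5*g
o(B) = -3 (o(B) = -4 + B/B = -4 + 1 = -3)
J(t) = -3
279 + J(E) = 279 - 3 = 276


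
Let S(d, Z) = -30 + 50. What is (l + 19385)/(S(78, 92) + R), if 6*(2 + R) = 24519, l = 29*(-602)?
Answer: 3854/8209 ≈ 0.46948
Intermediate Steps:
S(d, Z) = 20
l = -17458
R = 8169/2 (R = -2 + (1/6)*24519 = -2 + 8173/2 = 8169/2 ≈ 4084.5)
(l + 19385)/(S(78, 92) + R) = (-17458 + 19385)/(20 + 8169/2) = 1927/(8209/2) = 1927*(2/8209) = 3854/8209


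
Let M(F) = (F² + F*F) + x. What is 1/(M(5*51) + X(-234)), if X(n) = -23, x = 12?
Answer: 1/130039 ≈ 7.6900e-6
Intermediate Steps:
M(F) = 12 + 2*F² (M(F) = (F² + F*F) + 12 = (F² + F²) + 12 = 2*F² + 12 = 12 + 2*F²)
1/(M(5*51) + X(-234)) = 1/((12 + 2*(5*51)²) - 23) = 1/((12 + 2*255²) - 23) = 1/((12 + 2*65025) - 23) = 1/((12 + 130050) - 23) = 1/(130062 - 23) = 1/130039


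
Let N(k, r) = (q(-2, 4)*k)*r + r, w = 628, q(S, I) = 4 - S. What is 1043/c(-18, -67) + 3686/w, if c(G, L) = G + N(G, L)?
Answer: 13506795/2245414 ≈ 6.0153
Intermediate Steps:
N(k, r) = r + 6*k*r (N(k, r) = ((4 - 1*(-2))*k)*r + r = ((4 + 2)*k)*r + r = (6*k)*r + r = 6*k*r + r = r + 6*k*r)
c(G, L) = G + L*(1 + 6*G)
1043/c(-18, -67) + 3686/w = 1043/(-18 - 67*(1 + 6*(-18))) + 3686/628 = 1043/(-18 - 67*(1 - 108)) + 3686*(1/628) = 1043/(-18 - 67*(-107)) + 1843/314 = 1043/(-18 + 7169) + 1843/314 = 1043/7151 + 1843/314 = 13506795/2245414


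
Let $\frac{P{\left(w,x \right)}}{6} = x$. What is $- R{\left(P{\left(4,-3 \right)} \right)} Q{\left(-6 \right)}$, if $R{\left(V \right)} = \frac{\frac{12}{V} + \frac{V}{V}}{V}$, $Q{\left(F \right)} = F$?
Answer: $- \frac{1}{9} \approx -0.11111$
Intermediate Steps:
$P{\left(w,x \right)} = 6 x$
$R{\left(V \right)} = \frac{1 + \frac{12}{V}}{V}$ ($R{\left(V \right)} = \frac{\frac{12}{V} + 1}{V} = \frac{1 + \frac{12}{V}}{V}$)
$- R{\left(P{\left(4,-3 \right)} \right)} Q{\left(-6 \right)} = - \frac{12 + 6 \left(-3\right)}{324} \left(-6\right) = - \frac{12 - 18}{324} \left(-6\right) = - \frac{1}{324} \left(-6\right) \left(-6\right) = - \frac{\left(-1\right) \left(-6\right)}{54} = \left(-1\right) \frac{1}{9} = - \frac{1}{9}$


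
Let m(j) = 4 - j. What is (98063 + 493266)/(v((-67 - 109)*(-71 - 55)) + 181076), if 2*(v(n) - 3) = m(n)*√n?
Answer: -4655533217/117070756585 - 3420246936*√154/117070756585 ≈ -0.40232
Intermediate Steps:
v(n) = 3 + √n*(4 - n)/2 (v(n) = 3 + ((4 - n)*√n)/2 = 3 + (√n*(4 - n))/2 = 3 + √n*(4 - n)/2)
(98063 + 493266)/(v((-67 - 109)*(-71 - 55)) + 181076) = (98063 + 493266)/((3 + √((-67 - 109)*(-71 - 55))*(4 - (-67 - 109)*(-71 - 55))/2) + 181076) = 591329/((3 + √(-176*(-126))*(4 - (-176)*(-126))/2) + 181076) = 591329/((3 + √22176*(4 - 1*22176)/2) + 181076) = 591329/((3 + (12*√154)*(4 - 22176)/2) + 181076) = 591329/((3 + (½)*(12*√154)*(-22172)) + 181076) = 591329/((3 - 133032*√154) + 181076) = 591329/(181079 - 133032*√154)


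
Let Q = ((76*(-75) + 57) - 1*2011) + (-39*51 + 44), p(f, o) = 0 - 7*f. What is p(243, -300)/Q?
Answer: 1701/9599 ≈ 0.17721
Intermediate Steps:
p(f, o) = -7*f
Q = -9599 (Q = ((-5700 + 57) - 2011) + (-1989 + 44) = (-5643 - 2011) - 1945 = -7654 - 1945 = -9599)
p(243, -300)/Q = -7*243/(-9599) = -1701*(-1/9599) = 1701/9599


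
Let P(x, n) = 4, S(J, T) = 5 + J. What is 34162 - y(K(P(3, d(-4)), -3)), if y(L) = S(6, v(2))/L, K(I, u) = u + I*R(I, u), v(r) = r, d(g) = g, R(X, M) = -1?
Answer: 239145/7 ≈ 34164.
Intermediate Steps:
K(I, u) = u - I (K(I, u) = u + I*(-1) = u - I)
y(L) = 11/L (y(L) = (5 + 6)/L = 11/L)
34162 - y(K(P(3, d(-4)), -3)) = 34162 - 11/(-3 - 1*4) = 34162 - 11/(-3 - 4) = 34162 - 11/(-7) = 34162 - 11*(-1)/7 = 34162 - 1*(-11/7) = 34162 + 11/7 = 239145/7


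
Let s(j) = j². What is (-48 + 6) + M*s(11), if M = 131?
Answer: 15809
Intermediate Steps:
(-48 + 6) + M*s(11) = (-48 + 6) + 131*11² = -42 + 131*121 = -42 + 15851 = 15809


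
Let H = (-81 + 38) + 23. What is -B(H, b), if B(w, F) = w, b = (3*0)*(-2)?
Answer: 20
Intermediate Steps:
H = -20 (H = -43 + 23 = -20)
b = 0 (b = 0*(-2) = 0)
-B(H, b) = -1*(-20) = 20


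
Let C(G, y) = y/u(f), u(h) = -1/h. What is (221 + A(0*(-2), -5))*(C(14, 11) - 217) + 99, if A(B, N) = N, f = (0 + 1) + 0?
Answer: -49149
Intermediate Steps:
f = 1 (f = 1 + 0 = 1)
C(G, y) = -y (C(G, y) = y/((-1/1)) = y/((-1*1)) = y/(-1) = y*(-1) = -y)
(221 + A(0*(-2), -5))*(C(14, 11) - 217) + 99 = (221 - 5)*(-1*11 - 217) + 99 = 216*(-11 - 217) + 99 = 216*(-228) + 99 = -49248 + 99 = -49149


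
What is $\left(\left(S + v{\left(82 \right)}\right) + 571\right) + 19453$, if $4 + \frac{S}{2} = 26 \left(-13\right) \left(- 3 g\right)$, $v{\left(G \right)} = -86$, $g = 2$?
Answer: $23986$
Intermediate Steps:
$S = 4048$ ($S = -8 + 2 \cdot 26 \left(-13\right) \left(\left(-3\right) 2\right) = -8 + 2 \left(\left(-338\right) \left(-6\right)\right) = -8 + 2 \cdot 2028 = -8 + 4056 = 4048$)
$\left(\left(S + v{\left(82 \right)}\right) + 571\right) + 19453 = \left(\left(4048 - 86\right) + 571\right) + 19453 = \left(3962 + 571\right) + 19453 = 4533 + 19453 = 23986$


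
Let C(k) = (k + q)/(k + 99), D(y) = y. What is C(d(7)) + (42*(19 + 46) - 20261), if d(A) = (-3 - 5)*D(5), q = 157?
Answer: -1034212/59 ≈ -17529.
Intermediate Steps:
d(A) = -40 (d(A) = (-3 - 5)*5 = -8*5 = -40)
C(k) = (157 + k)/(99 + k) (C(k) = (k + 157)/(k + 99) = (157 + k)/(99 + k))
C(d(7)) + (42*(19 + 46) - 20261) = (157 - 40)/(99 - 40) + (42*(19 + 46) - 20261) = 117/59 + (42*65 - 20261) = (1/59)*117 + (2730 - 20261) = 117/59 - 17531 = -1034212/59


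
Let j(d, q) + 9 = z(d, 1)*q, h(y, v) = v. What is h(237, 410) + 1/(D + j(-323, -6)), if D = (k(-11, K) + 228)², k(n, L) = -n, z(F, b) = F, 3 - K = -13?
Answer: 24210501/59050 ≈ 410.00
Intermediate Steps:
K = 16 (K = 3 - 1*(-13) = 3 + 13 = 16)
j(d, q) = -9 + d*q
D = 57121 (D = (-1*(-11) + 228)² = (11 + 228)² = 239² = 57121)
h(237, 410) + 1/(D + j(-323, -6)) = 410 + 1/(57121 + (-9 - 323*(-6))) = 410 + 1/(57121 + (-9 + 1938)) = 410 + 1/(57121 + 1929) = 410 + 1/59050 = 24210501/59050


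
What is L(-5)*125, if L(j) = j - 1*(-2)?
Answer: -375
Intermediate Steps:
L(j) = 2 + j (L(j) = j + 2 = 2 + j)
L(-5)*125 = (2 - 5)*125 = -3*125 = -375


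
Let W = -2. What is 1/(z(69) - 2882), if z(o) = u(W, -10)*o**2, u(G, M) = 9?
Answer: 1/39967 ≈ 2.5021e-5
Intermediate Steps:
z(o) = 9*o**2
1/(z(69) - 2882) = 1/(9*69**2 - 2882) = 1/(9*4761 - 2882) = 1/(42849 - 2882) = 1/39967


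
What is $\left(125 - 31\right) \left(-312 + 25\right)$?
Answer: $-26978$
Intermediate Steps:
$\left(125 - 31\right) \left(-312 + 25\right) = 94 \left(-287\right) = -26978$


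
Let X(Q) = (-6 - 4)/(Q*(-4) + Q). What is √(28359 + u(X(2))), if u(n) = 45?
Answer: 6*√789 ≈ 168.53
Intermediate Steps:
X(Q) = 10/(3*Q) (X(Q) = -10/(-4*Q + Q) = -10*(-1/(3*Q)) = -(-10)/(3*Q) = 10/(3*Q))
√(28359 + u(X(2))) = √(28359 + 45) = √28404 = 6*√789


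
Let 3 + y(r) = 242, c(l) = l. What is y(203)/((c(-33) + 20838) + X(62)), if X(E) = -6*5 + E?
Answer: 239/20837 ≈ 0.011470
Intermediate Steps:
y(r) = 239 (y(r) = -3 + 242 = 239)
X(E) = -30 + E
y(203)/((c(-33) + 20838) + X(62)) = 239/((-33 + 20838) + (-30 + 62)) = 239/(20805 + 32) = 239/20837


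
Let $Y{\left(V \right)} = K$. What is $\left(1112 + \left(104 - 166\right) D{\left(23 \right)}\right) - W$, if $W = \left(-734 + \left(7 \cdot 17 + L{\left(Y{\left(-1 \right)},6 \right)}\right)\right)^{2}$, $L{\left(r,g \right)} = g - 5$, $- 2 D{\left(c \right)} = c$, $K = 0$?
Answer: $-375171$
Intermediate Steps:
$Y{\left(V \right)} = 0$
$D{\left(c \right)} = - \frac{c}{2}$
$L{\left(r,g \right)} = -5 + g$
$W = 376996$ ($W = \left(-734 + \left(7 \cdot 17 + \left(-5 + 6\right)\right)\right)^{2} = \left(-734 + \left(119 + 1\right)\right)^{2} = \left(-734 + 120\right)^{2} = \left(-614\right)^{2} = 376996$)
$\left(1112 + \left(104 - 166\right) D{\left(23 \right)}\right) - W = \left(1112 + \left(104 - 166\right) \left(\left(- \frac{1}{2}\right) 23\right)\right) - 376996 = \left(1112 - -713\right) - 376996 = \left(1112 + 713\right) - 376996 = 1825 - 376996 = -375171$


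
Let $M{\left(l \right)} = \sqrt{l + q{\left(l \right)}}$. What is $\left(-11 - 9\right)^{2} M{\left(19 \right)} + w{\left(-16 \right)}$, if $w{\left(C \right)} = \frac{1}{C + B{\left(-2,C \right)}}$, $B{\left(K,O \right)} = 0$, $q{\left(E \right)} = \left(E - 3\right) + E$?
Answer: $- \frac{1}{16} + 1200 \sqrt{6} \approx 2939.3$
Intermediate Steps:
$q{\left(E \right)} = -3 + 2 E$ ($q{\left(E \right)} = \left(-3 + E\right) + E = -3 + 2 E$)
$M{\left(l \right)} = \sqrt{-3 + 3 l}$ ($M{\left(l \right)} = \sqrt{l + \left(-3 + 2 l\right)} = \sqrt{-3 + 3 l}$)
$w{\left(C \right)} = \frac{1}{C}$ ($w{\left(C \right)} = \frac{1}{C + 0} = \frac{1}{C}$)
$\left(-11 - 9\right)^{2} M{\left(19 \right)} + w{\left(-16 \right)} = \left(-11 - 9\right)^{2} \sqrt{-3 + 3 \cdot 19} + \frac{1}{-16} = \left(-20\right)^{2} \sqrt{-3 + 57} - \frac{1}{16} = 400 \sqrt{54} - \frac{1}{16} = 400 \cdot 3 \sqrt{6} - \frac{1}{16} = 1200 \sqrt{6} - \frac{1}{16} = - \frac{1}{16} + 1200 \sqrt{6}$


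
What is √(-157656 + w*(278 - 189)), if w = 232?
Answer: 4*I*√8563 ≈ 370.15*I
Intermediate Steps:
√(-157656 + w*(278 - 189)) = √(-157656 + 232*(278 - 189)) = √(-157656 + 232*89) = √(-157656 + 20648) = √(-137008) = 4*I*√8563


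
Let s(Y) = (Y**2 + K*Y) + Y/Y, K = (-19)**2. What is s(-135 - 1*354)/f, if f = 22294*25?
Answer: 62593/557350 ≈ 0.11230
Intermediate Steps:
K = 361
s(Y) = 1 + Y**2 + 361*Y (s(Y) = (Y**2 + 361*Y) + Y/Y = (Y**2 + 361*Y) + 1 = 1 + Y**2 + 361*Y)
f = 557350
s(-135 - 1*354)/f = (1 + (-135 - 1*354)**2 + 361*(-135 - 1*354))/557350 = (1 + (-135 - 354)**2 + 361*(-135 - 354))*(1/557350) = (1 + (-489)**2 + 361*(-489))*(1/557350) = (1 + 239121 - 176529)*(1/557350) = 62593*(1/557350) = 62593/557350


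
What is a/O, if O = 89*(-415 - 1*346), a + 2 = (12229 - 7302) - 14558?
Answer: 9633/67729 ≈ 0.14223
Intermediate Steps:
a = -9633 (a = -2 + ((12229 - 7302) - 14558) = -2 + (4927 - 14558) = -2 - 9631 = -9633)
O = -67729 (O = 89*(-415 - 346) = 89*(-761) = -67729)
a/O = -9633/(-67729) = -9633*(-1/67729) = 9633/67729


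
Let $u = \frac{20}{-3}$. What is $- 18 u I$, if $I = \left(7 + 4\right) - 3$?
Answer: $960$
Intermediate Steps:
$u = - \frac{20}{3}$ ($u = 20 \left(- \frac{1}{3}\right) = - \frac{20}{3} \approx -6.6667$)
$I = 8$ ($I = 11 - 3 = 8$)
$- 18 u I = \left(-18\right) \left(- \frac{20}{3}\right) 8 = 120 \cdot 8 = 960$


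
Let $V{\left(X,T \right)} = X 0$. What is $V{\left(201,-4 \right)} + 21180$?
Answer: $21180$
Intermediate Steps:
$V{\left(X,T \right)} = 0$
$V{\left(201,-4 \right)} + 21180 = 0 + 21180 = 21180$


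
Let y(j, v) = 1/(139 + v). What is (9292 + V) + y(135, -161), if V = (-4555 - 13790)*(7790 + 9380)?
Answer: -6929435877/22 ≈ -3.1497e+8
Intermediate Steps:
V = -314983650 (V = -18345*17170 = -314983650)
(9292 + V) + y(135, -161) = (9292 - 314983650) + 1/(139 - 161) = -314974358 + 1/(-22) = -314974358 - 1/22 = -6929435877/22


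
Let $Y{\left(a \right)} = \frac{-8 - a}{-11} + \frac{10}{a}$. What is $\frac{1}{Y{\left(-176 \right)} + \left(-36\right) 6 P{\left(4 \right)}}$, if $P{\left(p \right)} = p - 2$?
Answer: $- \frac{88}{39365} \approx -0.0022355$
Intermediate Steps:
$P{\left(p \right)} = -2 + p$ ($P{\left(p \right)} = p - 2 = -2 + p$)
$Y{\left(a \right)} = \frac{8}{11} + \frac{10}{a} + \frac{a}{11}$ ($Y{\left(a \right)} = \left(-8 - a\right) \left(- \frac{1}{11}\right) + \frac{10}{a} = \left(\frac{8}{11} + \frac{a}{11}\right) + \frac{10}{a} = \frac{8}{11} + \frac{10}{a} + \frac{a}{11}$)
$\frac{1}{Y{\left(-176 \right)} + \left(-36\right) 6 P{\left(4 \right)}} = \frac{1}{\frac{110 - 176 \left(8 - 176\right)}{11 \left(-176\right)} + \left(-36\right) 6 \left(-2 + 4\right)} = \frac{1}{\frac{1}{11} \left(- \frac{1}{176}\right) \left(110 - -29568\right) - 432} = \frac{1}{\frac{1}{11} \left(- \frac{1}{176}\right) \left(110 + 29568\right) - 432} = \frac{1}{\frac{1}{11} \left(- \frac{1}{176}\right) 29678 - 432} = \frac{1}{- \frac{1349}{88} - 432} = \frac{1}{- \frac{39365}{88}} = - \frac{88}{39365}$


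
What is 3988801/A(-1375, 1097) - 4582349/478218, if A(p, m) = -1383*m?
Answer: -984403533813/80614324102 ≈ -12.211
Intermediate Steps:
3988801/A(-1375, 1097) - 4582349/478218 = 3988801/((-1383*1097)) - 4582349/478218 = 3988801/(-1517151) - 4582349*1/478218 = 3988801*(-1/1517151) - 4582349/478218 = -3988801/1517151 - 4582349/478218 = -984403533813/80614324102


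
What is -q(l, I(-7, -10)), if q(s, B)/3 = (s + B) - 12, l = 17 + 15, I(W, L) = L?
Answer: -30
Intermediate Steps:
l = 32
q(s, B) = -36 + 3*B + 3*s (q(s, B) = 3*((s + B) - 12) = 3*((B + s) - 12) = 3*(-12 + B + s) = -36 + 3*B + 3*s)
-q(l, I(-7, -10)) = -(-36 + 3*(-10) + 3*32) = -(-36 - 30 + 96) = -1*30 = -30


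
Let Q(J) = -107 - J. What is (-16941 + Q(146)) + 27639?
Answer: 10445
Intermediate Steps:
(-16941 + Q(146)) + 27639 = (-16941 + (-107 - 1*146)) + 27639 = (-16941 + (-107 - 146)) + 27639 = (-16941 - 253) + 27639 = -17194 + 27639 = 10445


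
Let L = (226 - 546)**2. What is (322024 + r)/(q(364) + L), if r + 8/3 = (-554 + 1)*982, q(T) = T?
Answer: -331537/154146 ≈ -2.1508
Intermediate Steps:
r = -1629146/3 (r = -8/3 + (-554 + 1)*982 = -8/3 - 553*982 = -8/3 - 543046 = -1629146/3 ≈ -5.4305e+5)
L = 102400 (L = (-320)**2 = 102400)
(322024 + r)/(q(364) + L) = (322024 - 1629146/3)/(364 + 102400) = -663074/3/102764 = -663074/3*1/102764 = -331537/154146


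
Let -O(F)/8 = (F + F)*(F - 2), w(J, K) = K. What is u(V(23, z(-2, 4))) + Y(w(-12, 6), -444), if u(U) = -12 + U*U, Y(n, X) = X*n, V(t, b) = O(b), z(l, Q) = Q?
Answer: 13708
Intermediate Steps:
O(F) = -16*F*(-2 + F) (O(F) = -8*(F + F)*(F - 2) = -8*2*F*(-2 + F) = -16*F*(-2 + F))
V(t, b) = 16*b*(2 - b)
u(U) = -12 + U²
u(V(23, z(-2, 4))) + Y(w(-12, 6), -444) = (-12 + (16*4*(2 - 1*4))²) - 444*6 = (-12 + (16*4*(2 - 4))²) - 2664 = (-12 + (16*4*(-2))²) - 2664 = (-12 + (-128)²) - 2664 = (-12 + 16384) - 2664 = 16372 - 2664 = 13708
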